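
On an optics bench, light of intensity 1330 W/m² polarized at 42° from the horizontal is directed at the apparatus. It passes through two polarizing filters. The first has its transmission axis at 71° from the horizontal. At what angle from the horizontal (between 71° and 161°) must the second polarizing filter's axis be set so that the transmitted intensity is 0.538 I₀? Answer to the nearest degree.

By Malus's law, I₁ = I₀ cos²(71° − 42°) = I₀ cos²(29°) = 0.765 I₀.
Need I₂/I₀ = 0.538, so cos²(θ − 71°) = 0.538 / 0.765 = 0.7033.
θ − 71° = arccos(√0.7033) = 33.0°, giving θ ≈ 71 + 33.0 = 104.0°.

θ ≈ 104°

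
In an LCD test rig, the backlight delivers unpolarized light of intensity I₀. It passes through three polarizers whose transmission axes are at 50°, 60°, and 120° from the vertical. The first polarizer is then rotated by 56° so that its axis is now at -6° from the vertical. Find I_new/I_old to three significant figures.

I_new/I_old ≈ 0.171

Before rotation:
Unpolarized light through the first polarizer → I₁ = ½ I₀, now polarized at 50°.
I₂ = I₁ cos²(60° − 50°) = 0.5 I₀ · cos²(10°) = 0.4849 I₀.
I₃ = I₂ cos²(120° − 60°) = 0.4849 I₀ · cos²(60°) = 0.1212 I₀.
After rotation:
Unpolarized light through the first polarizer → I₁ = ½ I₀, now polarized at -6°.
I₂ = I₁ cos²(60° + 6°) = 0.5 I₀ · cos²(66°) = 0.08272 I₀.
I₃ = I₂ cos²(120° − 60°) = 0.08272 I₀ · cos²(60°) = 0.02068 I₀.
Ratio = 0.02068 / 0.1212 = 0.1706.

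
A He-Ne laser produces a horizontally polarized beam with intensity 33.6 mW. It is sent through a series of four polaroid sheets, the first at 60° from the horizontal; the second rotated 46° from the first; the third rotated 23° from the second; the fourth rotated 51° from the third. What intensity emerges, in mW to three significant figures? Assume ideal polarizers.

I₁ = 33.6 mW · cos²(60°) = 8.4 mW.
I₂ = I₁ · cos²(46°) = 8.4 · 0.4826 = 4.053 mW.
I₃ = I₂ · cos²(23°) = 4.053 · 0.8473 = 3.435 mW.
I₄ = I₃ · cos²(51°) = 3.435 · 0.396 = 1.36 mW.

I ≈ 1.36 mW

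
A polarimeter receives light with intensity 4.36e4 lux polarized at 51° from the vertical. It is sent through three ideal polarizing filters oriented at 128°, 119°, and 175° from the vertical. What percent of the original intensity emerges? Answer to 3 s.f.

≈ 1.54%

By Malus's law, I₁ = 4.36e4 lux · cos²(77°) = 2206 lux.
I₂ = I₁ · cos²(9°) = 2206 · 0.9755 = 2152 lux.
I₃ = I₂ · cos²(56°) = 2152 · 0.3127 = 673 lux.
That is 1.544% of the incident intensity.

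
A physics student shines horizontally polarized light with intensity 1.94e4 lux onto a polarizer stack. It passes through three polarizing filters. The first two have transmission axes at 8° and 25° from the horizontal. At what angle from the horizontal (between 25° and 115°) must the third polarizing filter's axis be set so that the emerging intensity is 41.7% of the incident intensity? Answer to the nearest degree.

θ ≈ 72°

I₁ = I₀ cos²(8° − 0°) = I₀ cos²(8°) = 0.9806 I₀.
I₂ = I₁ cos²(25° − 8°) = 0.9806 I₀ · cos²(17°) = 0.8968 I₀.
Need I₃/I₀ = 0.417, so cos²(θ − 25°) = 0.417 / 0.8968 = 0.465.
θ − 25° = arccos(√0.465) = 47.0°, giving θ ≈ 25 + 47.0 = 72.0°.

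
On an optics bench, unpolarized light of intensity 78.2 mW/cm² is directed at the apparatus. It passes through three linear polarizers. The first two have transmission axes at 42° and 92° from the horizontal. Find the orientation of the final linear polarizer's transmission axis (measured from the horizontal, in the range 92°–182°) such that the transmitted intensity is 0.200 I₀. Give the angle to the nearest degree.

θ ≈ 102°

Unpolarized light through the first polarizer → I₁ = ½ I₀, now polarized at 42°.
I₂ = I₁ cos²(92° − 42°) = 0.5 I₀ · cos²(50°) = 0.2066 I₀.
Need I₃/I₀ = 0.2, so cos²(θ − 92°) = 0.2 / 0.2066 = 0.9681.
θ − 92° = arccos(√0.9681) = 10.3°, giving θ ≈ 92 + 10.3 = 102.3°.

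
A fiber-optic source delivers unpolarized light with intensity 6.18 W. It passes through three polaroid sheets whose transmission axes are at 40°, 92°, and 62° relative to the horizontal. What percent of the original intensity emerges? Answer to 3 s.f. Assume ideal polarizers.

≈ 14.2%

Unpolarized light through the first polarizer → I₁ = 6.18 W/2 = 3.09 W, polarized at 40°.
I₂ = I₁ · cos²(52°) = 3.09 · 0.379 = 1.171 W.
I₃ = I₂ · cos²(30°) = 1.171 · 0.75 = 0.8784 W.
That is 14.21% of the incident intensity.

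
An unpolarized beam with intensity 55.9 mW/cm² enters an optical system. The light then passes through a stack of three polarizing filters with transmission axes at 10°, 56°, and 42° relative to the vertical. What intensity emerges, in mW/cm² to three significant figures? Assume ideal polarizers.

I ≈ 12.7 mW/cm²

Unpolarized light through the first polarizer → I₁ = 55.9 mW/cm²/2 = 27.95 mW/cm², polarized at 10°.
I₂ = I₁ · cos²(46°) = 27.95 · 0.4826 = 13.49 mW/cm².
I₃ = I₂ · cos²(14°) = 13.49 · 0.9415 = 12.7 mW/cm².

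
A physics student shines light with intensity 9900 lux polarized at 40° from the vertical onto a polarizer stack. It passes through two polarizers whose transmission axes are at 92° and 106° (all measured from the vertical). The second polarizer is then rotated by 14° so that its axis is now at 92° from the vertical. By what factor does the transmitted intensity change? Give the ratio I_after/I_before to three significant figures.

Before rotation:
I₁ = I₀ cos²(92° − 40°) = I₀ cos²(52°) = 0.379 I₀.
I₂ = I₁ cos²(106° − 92°) = 0.379 I₀ · cos²(14°) = 0.3569 I₀.
After rotation:
I₁ = I₀ cos²(92° − 40°) = I₀ cos²(52°) = 0.379 I₀.
I₂ = I₁ cos²(92° − 92°) = 0.379 I₀ · cos²(0°) = 0.379 I₀.
Ratio = 0.379 / 0.3569 = 1.062.

I_new/I_old ≈ 1.06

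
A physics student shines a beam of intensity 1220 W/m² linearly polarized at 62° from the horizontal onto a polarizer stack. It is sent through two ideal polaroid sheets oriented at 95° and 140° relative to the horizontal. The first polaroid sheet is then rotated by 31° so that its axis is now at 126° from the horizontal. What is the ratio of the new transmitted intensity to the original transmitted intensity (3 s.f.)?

Before rotation:
I₁ = I₀ cos²(95° − 62°) = I₀ cos²(33°) = 0.7034 I₀.
I₂ = I₁ cos²(140° − 95°) = 0.7034 I₀ · cos²(45°) = 0.3517 I₀.
After rotation:
I₁ = I₀ cos²(126° − 62°) = I₀ cos²(64°) = 0.1922 I₀.
I₂ = I₁ cos²(140° − 126°) = 0.1922 I₀ · cos²(14°) = 0.1809 I₀.
Ratio = 0.1809 / 0.3517 = 0.5144.

I_new/I_old ≈ 0.514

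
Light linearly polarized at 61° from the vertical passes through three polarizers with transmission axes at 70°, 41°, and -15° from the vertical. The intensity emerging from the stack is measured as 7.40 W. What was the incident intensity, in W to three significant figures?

By Malus's law, I₁ = I₀ cos²(70° − 61°) = I₀ cos²(9°) = 0.9755 I₀.
I₂ = I₁ cos²(41° − 70°) = 0.9755 I₀ · cos²(29°) = 0.7462 I₀.
I₃ = I₂ cos²(-15° − 41°) = 0.7462 I₀ · cos²(56°) = 0.2333 I₀.
So 7.40 W = 0.2333 I₀, giving I₀ = 7.40/0.2333 = 31.71 W.

I₀ ≈ 31.7 W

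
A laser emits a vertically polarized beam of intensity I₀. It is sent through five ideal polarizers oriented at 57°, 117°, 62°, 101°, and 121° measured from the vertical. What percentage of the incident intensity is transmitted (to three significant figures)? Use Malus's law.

By Malus's law, I₁ = I₀ cos²(57° − 0°) = I₀ cos²(57°) = 0.2966 I₀.
I₂ = I₁ cos²(117° − 57°) = 0.2966 I₀ · cos²(60°) = 0.07416 I₀.
I₃ = I₂ cos²(62° − 117°) = 0.07416 I₀ · cos²(55°) = 0.0244 I₀.
I₄ = I₃ cos²(101° − 62°) = 0.0244 I₀ · cos²(39°) = 0.01473 I₀.
I₅ = I₄ cos²(121° − 101°) = 0.01473 I₀ · cos²(20°) = 0.01301 I₀.
That is 1.301% of the incident intensity.

≈ 1.30%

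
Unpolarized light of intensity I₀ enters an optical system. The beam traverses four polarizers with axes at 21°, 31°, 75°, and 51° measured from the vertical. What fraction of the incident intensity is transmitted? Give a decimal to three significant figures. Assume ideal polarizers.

Unpolarized light through the first polarizer → I₁ = ½ I₀, now polarized at 21°.
I₂ = I₁ cos²(31° − 21°) = 0.5 I₀ · cos²(10°) = 0.4849 I₀.
I₃ = I₂ cos²(75° − 31°) = 0.4849 I₀ · cos²(44°) = 0.2509 I₀.
I₄ = I₃ cos²(51° − 75°) = 0.2509 I₀ · cos²(24°) = 0.2094 I₀.
Transmitted fraction = 0.2094.

≈ 0.209 I₀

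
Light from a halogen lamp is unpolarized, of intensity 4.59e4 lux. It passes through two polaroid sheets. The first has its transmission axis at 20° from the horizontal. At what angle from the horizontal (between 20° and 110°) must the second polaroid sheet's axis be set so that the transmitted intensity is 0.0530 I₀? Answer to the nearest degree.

θ ≈ 91°

Unpolarized light through the first polarizer → I₁ = ½ I₀, now polarized at 20°.
Need I₂/I₀ = 0.053, so cos²(θ − 20°) = 0.053 / 0.5 = 0.106.
θ − 20° = arccos(√0.106) = 71.0°, giving θ ≈ 20 + 71.0 = 91.0°.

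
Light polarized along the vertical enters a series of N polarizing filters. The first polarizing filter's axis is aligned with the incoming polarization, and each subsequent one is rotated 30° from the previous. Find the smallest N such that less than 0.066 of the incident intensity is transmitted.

First polarizer is aligned with the polarization: full transmission.
Each further stage multiplies by cos²(30°) = 0.75.
After N polarizers: T = 0.75^(N−1). Require T < 0.066 ⇒ N−1 > ln(0.066)/ln(0.75) = 9.45, so N−1 ≥ 10 and N = 11.
Check: N=11 gives T = 0.05631 < 0.066; N=10 gives T = 0.07508.

N = 11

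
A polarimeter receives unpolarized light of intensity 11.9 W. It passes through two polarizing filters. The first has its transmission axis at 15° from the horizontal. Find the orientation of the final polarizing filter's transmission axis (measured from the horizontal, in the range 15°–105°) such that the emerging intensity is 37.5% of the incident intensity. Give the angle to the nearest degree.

θ ≈ 45°

Unpolarized light through the first polarizer → I₁ = ½ I₀, now polarized at 15°.
Need I₂/I₀ = 0.375, so cos²(θ − 15°) = 0.375 / 0.5 = 0.75.
θ − 15° = arccos(√0.75) = 30.0°, giving θ ≈ 15 + 30.0 = 45.0°.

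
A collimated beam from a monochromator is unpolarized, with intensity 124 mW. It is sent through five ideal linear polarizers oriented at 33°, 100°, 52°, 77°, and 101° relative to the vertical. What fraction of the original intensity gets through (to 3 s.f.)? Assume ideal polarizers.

I/I₀ ≈ 0.0234

Unpolarized light through the first polarizer → I₁ = 124 mW/2 = 62 mW, polarized at 33°.
I₂ = I₁ · cos²(67°) = 62 · 0.1527 = 9.466 mW.
I₃ = I₂ · cos²(48°) = 9.466 · 0.4477 = 4.238 mW.
I₄ = I₃ · cos²(25°) = 4.238 · 0.8214 = 3.481 mW.
I₅ = I₄ · cos²(24°) = 3.481 · 0.8346 = 2.905 mW.
Transmitted fraction = 0.02343.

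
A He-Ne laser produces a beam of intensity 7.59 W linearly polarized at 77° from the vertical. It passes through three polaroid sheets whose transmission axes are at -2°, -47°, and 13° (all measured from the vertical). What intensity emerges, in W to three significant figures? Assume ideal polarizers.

I₁ = 7.59 W · cos²(79°) = 0.2763 W.
I₂ = I₁ · cos²(45°) = 0.2763 · 0.5 = 0.1382 W.
I₃ = I₂ · cos²(60°) = 0.1382 · 0.25 = 0.03454 W.

I ≈ 0.0345 W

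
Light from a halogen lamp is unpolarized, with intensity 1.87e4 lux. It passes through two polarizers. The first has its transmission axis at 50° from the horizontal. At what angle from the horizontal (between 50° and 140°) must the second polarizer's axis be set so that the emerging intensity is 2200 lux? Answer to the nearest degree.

θ ≈ 111°

Unpolarized light through the first polarizer → I₁ = ½ I₀, now polarized at 50°.
Target fraction: 2200 / 1.87e4 lux = 0.1176 of I₀.
Need I₂/I₀ = 0.1176, so cos²(θ − 50°) = 0.1176 / 0.5 = 0.2353.
θ − 50° = arccos(√0.2353) = 61.0°, giving θ ≈ 50 + 61.0 = 111.0°.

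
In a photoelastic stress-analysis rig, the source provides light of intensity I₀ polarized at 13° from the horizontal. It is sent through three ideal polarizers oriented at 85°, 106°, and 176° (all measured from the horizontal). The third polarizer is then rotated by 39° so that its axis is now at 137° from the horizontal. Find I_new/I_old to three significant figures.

I_new/I_old ≈ 6.28

Before rotation:
I₁ = I₀ cos²(85° − 13°) = I₀ cos²(72°) = 0.09549 I₀.
I₂ = I₁ cos²(106° − 85°) = 0.09549 I₀ · cos²(21°) = 0.08323 I₀.
I₃ = I₂ cos²(176° − 106°) = 0.08323 I₀ · cos²(70°) = 0.009736 I₀.
After rotation:
I₁ = I₀ cos²(85° − 13°) = I₀ cos²(72°) = 0.09549 I₀.
I₂ = I₁ cos²(106° − 85°) = 0.09549 I₀ · cos²(21°) = 0.08323 I₀.
I₃ = I₂ cos²(137° − 106°) = 0.08323 I₀ · cos²(31°) = 0.06115 I₀.
Ratio = 0.06115 / 0.009736 = 6.281.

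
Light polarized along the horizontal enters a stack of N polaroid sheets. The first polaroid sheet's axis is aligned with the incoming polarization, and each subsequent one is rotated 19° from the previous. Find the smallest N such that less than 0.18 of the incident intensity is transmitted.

First polarizer is aligned with the polarization: full transmission.
Each further stage multiplies by cos²(19°) = 0.894.
After N polarizers: T = 0.894^(N−1). Require T < 0.18 ⇒ N−1 > ln(0.18)/ln(0.894) = 15.30, so N−1 ≥ 16 and N = 17.
Check: N=17 gives T = 0.1665 < 0.18; N=16 gives T = 0.1863.

N = 17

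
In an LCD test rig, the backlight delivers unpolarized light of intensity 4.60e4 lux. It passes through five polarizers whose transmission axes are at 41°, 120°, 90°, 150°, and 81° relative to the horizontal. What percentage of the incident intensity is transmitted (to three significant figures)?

≈ 0.0438%

Unpolarized light through the first polarizer → I₁ = 4.60e4 lux/2 = 2.3e+04 lux, polarized at 41°.
I₂ = I₁ · cos²(79°) = 2.3e+04 · 0.03641 = 837.4 lux.
I₃ = I₂ · cos²(30°) = 837.4 · 0.75 = 628 lux.
I₄ = I₃ · cos²(60°) = 628 · 0.25 = 157 lux.
I₅ = I₄ · cos²(69°) = 157 · 0.1284 = 20.16 lux.
That is 0.04384% of the incident intensity.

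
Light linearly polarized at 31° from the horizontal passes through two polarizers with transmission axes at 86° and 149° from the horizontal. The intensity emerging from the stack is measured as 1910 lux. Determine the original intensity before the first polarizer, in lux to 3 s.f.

By Malus's law, I₁ = I₀ cos²(86° − 31°) = I₀ cos²(55°) = 0.329 I₀.
I₂ = I₁ cos²(149° − 86°) = 0.329 I₀ · cos²(63°) = 0.06781 I₀.
So 1910 lux = 0.06781 I₀, giving I₀ = 1910/0.06781 = 2.817e+04 lux.

I₀ ≈ 2.82e4 lux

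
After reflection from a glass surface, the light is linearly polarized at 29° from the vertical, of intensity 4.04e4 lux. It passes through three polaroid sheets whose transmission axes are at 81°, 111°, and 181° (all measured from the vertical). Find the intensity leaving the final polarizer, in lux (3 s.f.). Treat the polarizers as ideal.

I₁ = 4.04e4 lux · cos²(52°) = 1.531e+04 lux.
I₂ = I₁ · cos²(30°) = 1.531e+04 · 0.75 = 1.148e+04 lux.
I₃ = I₂ · cos²(70°) = 1.148e+04 · 0.117 = 1343 lux.

I ≈ 1340 lux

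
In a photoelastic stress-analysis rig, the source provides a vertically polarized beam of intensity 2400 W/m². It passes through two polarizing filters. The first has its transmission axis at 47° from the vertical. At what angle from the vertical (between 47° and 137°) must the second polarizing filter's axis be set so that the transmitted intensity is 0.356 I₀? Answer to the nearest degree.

I₁ = I₀ cos²(47° − 0°) = I₀ cos²(47°) = 0.4651 I₀.
Need I₂/I₀ = 0.356, so cos²(θ − 47°) = 0.356 / 0.4651 = 0.7654.
θ − 47° = arccos(√0.7654) = 29.0°, giving θ ≈ 47 + 29.0 = 76.0°.

θ ≈ 76°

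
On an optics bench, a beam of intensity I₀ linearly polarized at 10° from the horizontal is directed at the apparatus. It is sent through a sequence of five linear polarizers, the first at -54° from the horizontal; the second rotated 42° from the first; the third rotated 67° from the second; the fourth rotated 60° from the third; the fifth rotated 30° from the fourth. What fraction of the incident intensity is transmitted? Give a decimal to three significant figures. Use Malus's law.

≈ 0.00304 I₀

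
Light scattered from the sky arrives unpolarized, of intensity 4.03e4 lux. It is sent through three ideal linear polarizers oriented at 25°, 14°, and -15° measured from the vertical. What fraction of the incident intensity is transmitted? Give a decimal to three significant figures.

Unpolarized light through the first polarizer → I₁ = 4.03e4 lux/2 = 2.015e+04 lux, polarized at 25°.
I₂ = I₁ · cos²(11°) = 2.015e+04 · 0.9636 = 1.942e+04 lux.
I₃ = I₂ · cos²(29°) = 1.942e+04 · 0.765 = 1.485e+04 lux.
Transmitted fraction = 0.3686.

I/I₀ ≈ 0.369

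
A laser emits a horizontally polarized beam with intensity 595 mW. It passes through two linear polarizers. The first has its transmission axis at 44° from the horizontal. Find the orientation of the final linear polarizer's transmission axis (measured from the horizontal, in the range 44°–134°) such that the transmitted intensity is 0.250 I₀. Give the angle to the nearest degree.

θ ≈ 90°

By Malus's law, I₁ = I₀ cos²(44° − 0°) = I₀ cos²(44°) = 0.5174 I₀.
Need I₂/I₀ = 0.25, so cos²(θ − 44°) = 0.25 / 0.5174 = 0.4831.
θ − 44° = arccos(√0.4831) = 46.0°, giving θ ≈ 44 + 46.0 = 90.0°.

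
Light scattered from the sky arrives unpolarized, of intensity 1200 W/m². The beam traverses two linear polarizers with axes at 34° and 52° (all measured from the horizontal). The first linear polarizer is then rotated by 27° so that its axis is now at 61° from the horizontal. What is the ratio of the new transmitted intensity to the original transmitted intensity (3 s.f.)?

Before rotation:
Unpolarized light through the first polarizer → I₁ = ½ I₀, now polarized at 34°.
I₂ = I₁ cos²(52° − 34°) = 0.5 I₀ · cos²(18°) = 0.4523 I₀.
After rotation:
Unpolarized light through the first polarizer → I₁ = ½ I₀, now polarized at 61°.
I₂ = I₁ cos²(52° − 61°) = 0.5 I₀ · cos²(9°) = 0.4878 I₀.
Ratio = 0.4878 / 0.4523 = 1.079.

I_new/I_old ≈ 1.08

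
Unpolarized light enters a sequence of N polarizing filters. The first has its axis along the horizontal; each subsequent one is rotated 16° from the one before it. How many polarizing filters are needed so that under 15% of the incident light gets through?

N = 17

First polarizer halves the unpolarized light: factor 1/2.
Each further stage multiplies by cos²(16°) = 0.924.
After N polarizers: T = 0.5·0.924^(N−1). Require T < 0.15 ⇒ N−1 > ln(0.15/0.5)/ln(0.924) = 15.24, so N−1 ≥ 16 and N = 17.
Check: N=17 gives T = 0.1412 < 0.15; N=16 gives T = 0.1528.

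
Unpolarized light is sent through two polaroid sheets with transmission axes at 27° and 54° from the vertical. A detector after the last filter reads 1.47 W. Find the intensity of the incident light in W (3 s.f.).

I₀ ≈ 3.70 W

Unpolarized light through the first polarizer → I₁ = ½ I₀, now polarized at 27°.
I₂ = I₁ cos²(54° − 27°) = 0.5 I₀ · cos²(27°) = 0.3969 I₀.
So 1.47 W = 0.3969 I₀, giving I₀ = 1.47/0.3969 = 3.703 W.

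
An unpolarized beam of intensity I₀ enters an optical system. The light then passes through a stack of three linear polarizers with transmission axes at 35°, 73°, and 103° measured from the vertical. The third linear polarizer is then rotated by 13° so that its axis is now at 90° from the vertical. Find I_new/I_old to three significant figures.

I_new/I_old ≈ 1.22

Before rotation:
Unpolarized light through the first polarizer → I₁ = ½ I₀, now polarized at 35°.
I₂ = I₁ cos²(73° − 35°) = 0.5 I₀ · cos²(38°) = 0.3105 I₀.
I₃ = I₂ cos²(103° − 73°) = 0.3105 I₀ · cos²(30°) = 0.2329 I₀.
After rotation:
Unpolarized light through the first polarizer → I₁ = ½ I₀, now polarized at 35°.
I₂ = I₁ cos²(73° − 35°) = 0.5 I₀ · cos²(38°) = 0.3105 I₀.
I₃ = I₂ cos²(90° − 73°) = 0.3105 I₀ · cos²(17°) = 0.2839 I₀.
Ratio = 0.2839 / 0.2329 = 1.219.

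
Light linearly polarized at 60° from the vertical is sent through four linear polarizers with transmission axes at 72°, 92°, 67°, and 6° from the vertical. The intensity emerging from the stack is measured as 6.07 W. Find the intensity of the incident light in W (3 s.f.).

I₀ ≈ 37.2 W

I₁ = I₀ cos²(72° − 60°) = I₀ cos²(12°) = 0.9568 I₀.
I₂ = I₁ cos²(92° − 72°) = 0.9568 I₀ · cos²(20°) = 0.8449 I₀.
I₃ = I₂ cos²(67° − 92°) = 0.8449 I₀ · cos²(25°) = 0.694 I₀.
I₄ = I₃ cos²(6° − 67°) = 0.694 I₀ · cos²(61°) = 0.1631 I₀.
So 6.07 W = 0.1631 I₀, giving I₀ = 6.07/0.1631 = 37.21 W.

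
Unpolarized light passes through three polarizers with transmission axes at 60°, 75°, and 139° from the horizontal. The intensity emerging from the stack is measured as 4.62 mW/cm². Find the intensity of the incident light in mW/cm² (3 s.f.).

Unpolarized light through the first polarizer → I₁ = ½ I₀, now polarized at 60°.
I₂ = I₁ cos²(75° − 60°) = 0.5 I₀ · cos²(15°) = 0.4665 I₀.
I₃ = I₂ cos²(139° − 75°) = 0.4665 I₀ · cos²(64°) = 0.08965 I₀.
So 4.62 mW/cm² = 0.08965 I₀, giving I₀ = 4.62/0.08965 = 51.53 mW/cm².

I₀ ≈ 51.5 mW/cm²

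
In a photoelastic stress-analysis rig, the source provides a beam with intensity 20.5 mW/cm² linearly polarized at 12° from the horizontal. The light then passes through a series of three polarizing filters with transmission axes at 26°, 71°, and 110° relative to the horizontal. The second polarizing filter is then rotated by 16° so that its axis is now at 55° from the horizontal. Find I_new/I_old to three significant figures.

I_new/I_old ≈ 0.833

Before rotation:
I₁ = I₀ cos²(26° − 12°) = I₀ cos²(14°) = 0.9415 I₀.
I₂ = I₁ cos²(71° − 26°) = 0.9415 I₀ · cos²(45°) = 0.4707 I₀.
I₃ = I₂ cos²(110° − 71°) = 0.4707 I₀ · cos²(39°) = 0.2843 I₀.
After rotation:
I₁ = I₀ cos²(26° − 12°) = I₀ cos²(14°) = 0.9415 I₀.
I₂ = I₁ cos²(55° − 26°) = 0.9415 I₀ · cos²(29°) = 0.7202 I₀.
I₃ = I₂ cos²(110° − 55°) = 0.7202 I₀ · cos²(55°) = 0.2369 I₀.
Ratio = 0.2369 / 0.2843 = 0.8334.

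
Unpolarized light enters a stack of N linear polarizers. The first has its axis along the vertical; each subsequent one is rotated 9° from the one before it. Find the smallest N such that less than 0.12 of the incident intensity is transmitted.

N = 59

First polarizer halves the unpolarized light: factor 1/2.
Each further stage multiplies by cos²(9°) = 0.9755.
After N polarizers: T = 0.5·0.9755^(N−1). Require T < 0.12 ⇒ N−1 > ln(0.12/0.5)/ln(0.9755) = 57.60, so N−1 ≥ 58 and N = 59.
Check: N=59 gives T = 0.1188 < 0.12; N=58 gives T = 0.1218.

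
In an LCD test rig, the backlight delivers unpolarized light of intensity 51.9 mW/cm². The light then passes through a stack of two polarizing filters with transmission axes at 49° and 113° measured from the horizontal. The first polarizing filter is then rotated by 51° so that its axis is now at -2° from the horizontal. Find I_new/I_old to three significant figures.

I_new/I_old ≈ 0.929

Before rotation:
Unpolarized light through the first polarizer → I₁ = ½ I₀, now polarized at 49°.
I₂ = I₁ cos²(113° − 49°) = 0.5 I₀ · cos²(64°) = 0.09608 I₀.
After rotation:
Unpolarized light through the first polarizer → I₁ = ½ I₀, now polarized at -2°.
Angle between axes 1 and 2: 65°. I₂ = 0.5 I₀ · cos²(65°) = 0.0893 I₀.
Ratio = 0.0893 / 0.09608 = 0.9294.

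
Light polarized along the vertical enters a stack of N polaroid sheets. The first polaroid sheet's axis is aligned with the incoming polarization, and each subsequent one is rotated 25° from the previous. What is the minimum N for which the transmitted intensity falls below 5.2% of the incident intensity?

N = 17

First polarizer is aligned with the polarization: full transmission.
Each further stage multiplies by cos²(25°) = 0.8214.
After N polarizers: T = 0.8214^(N−1). Require T < 0.052 ⇒ N−1 > ln(0.052)/ln(0.8214) = 15.03, so N−1 ≥ 16 and N = 17.
Check: N=17 gives T = 0.04294 < 0.052; N=16 gives T = 0.05227.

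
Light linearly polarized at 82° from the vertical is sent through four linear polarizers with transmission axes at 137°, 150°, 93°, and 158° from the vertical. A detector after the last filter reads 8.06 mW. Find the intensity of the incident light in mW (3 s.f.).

I₁ = I₀ cos²(137° − 82°) = I₀ cos²(55°) = 0.329 I₀.
I₂ = I₁ cos²(150° − 137°) = 0.329 I₀ · cos²(13°) = 0.3123 I₀.
I₃ = I₂ cos²(93° − 150°) = 0.3123 I₀ · cos²(57°) = 0.09265 I₀.
I₄ = I₃ cos²(158° − 93°) = 0.09265 I₀ · cos²(65°) = 0.01655 I₀.
So 8.06 mW = 0.01655 I₀, giving I₀ = 8.06/0.01655 = 487.1 mW.

I₀ ≈ 487 mW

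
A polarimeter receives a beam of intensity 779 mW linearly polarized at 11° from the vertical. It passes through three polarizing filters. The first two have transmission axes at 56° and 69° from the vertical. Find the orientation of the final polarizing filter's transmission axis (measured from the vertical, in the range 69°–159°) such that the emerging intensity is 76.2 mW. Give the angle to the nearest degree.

θ ≈ 132°

By Malus's law, I₁ = I₀ cos²(56° − 11°) = I₀ cos²(45°) = 0.5 I₀.
I₂ = I₁ cos²(69° − 56°) = 0.5 I₀ · cos²(13°) = 0.4747 I₀.
Target fraction: 76.2 / 779 mW = 0.09782 of I₀.
Need I₃/I₀ = 0.09782, so cos²(θ − 69°) = 0.09782 / 0.4747 = 0.2061.
θ − 69° = arccos(√0.2061) = 63.0°, giving θ ≈ 69 + 63.0 = 132.0°.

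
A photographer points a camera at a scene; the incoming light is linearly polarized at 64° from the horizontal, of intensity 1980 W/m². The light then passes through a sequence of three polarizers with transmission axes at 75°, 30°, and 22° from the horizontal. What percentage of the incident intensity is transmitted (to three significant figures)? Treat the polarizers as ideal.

≈ 47.2%

I₁ = 1980 W/m² · cos²(11°) = 1908 W/m².
I₂ = I₁ · cos²(45°) = 1908 · 0.5 = 954 W/m².
I₃ = I₂ · cos²(8°) = 954 · 0.9806 = 935.5 W/m².
That is 47.25% of the incident intensity.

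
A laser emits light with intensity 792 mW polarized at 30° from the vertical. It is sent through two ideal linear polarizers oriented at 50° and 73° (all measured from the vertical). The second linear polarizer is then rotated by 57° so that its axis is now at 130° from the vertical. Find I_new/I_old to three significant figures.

Before rotation:
I₁ = I₀ cos²(50° − 30°) = I₀ cos²(20°) = 0.883 I₀.
I₂ = I₁ cos²(73° − 50°) = 0.883 I₀ · cos²(23°) = 0.7482 I₀.
After rotation:
I₁ = I₀ cos²(50° − 30°) = I₀ cos²(20°) = 0.883 I₀.
I₂ = I₁ cos²(130° − 50°) = 0.883 I₀ · cos²(80°) = 0.02663 I₀.
Ratio = 0.02663 / 0.7482 = 0.03559.

I_new/I_old ≈ 0.0356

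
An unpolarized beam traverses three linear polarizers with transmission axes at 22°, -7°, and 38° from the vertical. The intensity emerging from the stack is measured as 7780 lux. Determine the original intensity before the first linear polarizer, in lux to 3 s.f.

Unpolarized light through the first polarizer → I₁ = ½ I₀, now polarized at 22°.
I₂ = I₁ cos²(-7° − 22°) = 0.5 I₀ · cos²(29°) = 0.3825 I₀.
I₃ = I₂ cos²(38° + 7°) = 0.3825 I₀ · cos²(45°) = 0.1912 I₀.
So 7780 lux = 0.1912 I₀, giving I₀ = 7780/0.1912 = 4.068e+04 lux.

I₀ ≈ 4.07e4 lux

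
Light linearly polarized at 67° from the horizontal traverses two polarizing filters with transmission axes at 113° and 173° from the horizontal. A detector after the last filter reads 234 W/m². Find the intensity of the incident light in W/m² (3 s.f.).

I₀ ≈ 1940 W/m²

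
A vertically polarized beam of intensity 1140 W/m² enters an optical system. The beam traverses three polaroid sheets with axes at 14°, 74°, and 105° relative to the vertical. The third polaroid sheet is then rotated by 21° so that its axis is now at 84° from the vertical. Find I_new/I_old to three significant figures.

I_new/I_old ≈ 1.32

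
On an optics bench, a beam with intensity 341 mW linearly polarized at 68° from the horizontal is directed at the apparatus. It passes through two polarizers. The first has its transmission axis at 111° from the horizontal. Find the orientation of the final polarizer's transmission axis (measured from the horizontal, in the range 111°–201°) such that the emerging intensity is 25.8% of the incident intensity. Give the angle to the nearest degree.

θ ≈ 157°

I₁ = I₀ cos²(111° − 68°) = I₀ cos²(43°) = 0.5349 I₀.
Need I₂/I₀ = 0.258, so cos²(θ − 111°) = 0.258 / 0.5349 = 0.4824.
θ − 111° = arccos(√0.4824) = 46.0°, giving θ ≈ 111 + 46.0 = 157.0°.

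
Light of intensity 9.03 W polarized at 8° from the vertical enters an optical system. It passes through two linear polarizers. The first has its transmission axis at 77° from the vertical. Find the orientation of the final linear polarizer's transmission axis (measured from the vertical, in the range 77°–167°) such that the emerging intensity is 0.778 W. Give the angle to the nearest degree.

By Malus's law, I₁ = I₀ cos²(77° − 8°) = I₀ cos²(69°) = 0.1284 I₀.
Target fraction: 0.778 / 9.03 W = 0.08616 of I₀.
Need I₂/I₀ = 0.08616, so cos²(θ − 77°) = 0.08616 / 0.1284 = 0.6709.
θ − 77° = arccos(√0.6709) = 35.0°, giving θ ≈ 77 + 35.0 = 112.0°.

θ ≈ 112°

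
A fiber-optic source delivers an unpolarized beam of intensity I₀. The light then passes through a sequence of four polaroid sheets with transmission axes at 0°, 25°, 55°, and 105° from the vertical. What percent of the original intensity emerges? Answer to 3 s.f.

≈ 12.7%

Unpolarized light through the first polarizer → I₁ = ½ I₀, now polarized at 0°.
I₂ = I₁ cos²(25° − 0°) = 0.5 I₀ · cos²(25°) = 0.4107 I₀.
I₃ = I₂ cos²(55° − 25°) = 0.4107 I₀ · cos²(30°) = 0.308 I₀.
I₄ = I₃ cos²(105° − 55°) = 0.308 I₀ · cos²(50°) = 0.1273 I₀.
That is 12.73% of the incident intensity.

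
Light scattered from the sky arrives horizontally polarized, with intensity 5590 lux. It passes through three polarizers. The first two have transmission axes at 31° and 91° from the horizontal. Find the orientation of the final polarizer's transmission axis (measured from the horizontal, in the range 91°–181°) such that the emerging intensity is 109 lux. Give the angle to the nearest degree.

θ ≈ 162°

By Malus's law, I₁ = I₀ cos²(31° − 0°) = I₀ cos²(31°) = 0.7347 I₀.
I₂ = I₁ cos²(91° − 31°) = 0.7347 I₀ · cos²(60°) = 0.1837 I₀.
Target fraction: 109 / 5590 lux = 0.0195 of I₀.
Need I₃/I₀ = 0.0195, so cos²(θ − 91°) = 0.0195 / 0.1837 = 0.1062.
θ − 91° = arccos(√0.1062) = 71.0°, giving θ ≈ 91 + 71.0 = 162.0°.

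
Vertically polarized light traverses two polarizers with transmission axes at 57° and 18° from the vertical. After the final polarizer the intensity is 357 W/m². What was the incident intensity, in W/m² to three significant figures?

I₀ ≈ 1990 W/m²

By Malus's law, I₁ = I₀ cos²(57° − 0°) = I₀ cos²(57°) = 0.2966 I₀.
I₂ = I₁ cos²(18° − 57°) = 0.2966 I₀ · cos²(39°) = 0.1792 I₀.
So 357 W/m² = 0.1792 I₀, giving I₀ = 357/0.1792 = 1993 W/m².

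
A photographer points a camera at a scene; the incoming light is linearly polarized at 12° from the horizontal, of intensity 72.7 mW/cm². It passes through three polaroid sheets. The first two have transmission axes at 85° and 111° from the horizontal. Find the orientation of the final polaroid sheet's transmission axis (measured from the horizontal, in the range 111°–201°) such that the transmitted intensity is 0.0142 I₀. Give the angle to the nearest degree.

θ ≈ 174°

By Malus's law, I₁ = I₀ cos²(85° − 12°) = I₀ cos²(73°) = 0.08548 I₀.
I₂ = I₁ cos²(111° − 85°) = 0.08548 I₀ · cos²(26°) = 0.06905 I₀.
Need I₃/I₀ = 0.0142, so cos²(θ − 111°) = 0.0142 / 0.06905 = 0.2056.
θ − 111° = arccos(√0.2056) = 63.0°, giving θ ≈ 111 + 63.0 = 174.0°.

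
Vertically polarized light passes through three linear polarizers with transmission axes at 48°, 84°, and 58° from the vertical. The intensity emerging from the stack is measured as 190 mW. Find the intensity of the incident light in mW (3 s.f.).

I₀ ≈ 803 mW

I₁ = I₀ cos²(48° − 0°) = I₀ cos²(48°) = 0.4477 I₀.
I₂ = I₁ cos²(84° − 48°) = 0.4477 I₀ · cos²(36°) = 0.293 I₀.
I₃ = I₂ cos²(58° − 84°) = 0.293 I₀ · cos²(26°) = 0.2367 I₀.
So 190 mW = 0.2367 I₀, giving I₀ = 190/0.2367 = 802.6 mW.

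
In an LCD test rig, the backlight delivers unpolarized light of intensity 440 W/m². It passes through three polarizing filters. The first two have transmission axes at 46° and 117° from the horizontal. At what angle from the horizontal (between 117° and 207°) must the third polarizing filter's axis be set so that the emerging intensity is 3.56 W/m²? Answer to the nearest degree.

θ ≈ 184°

Unpolarized light through the first polarizer → I₁ = ½ I₀, now polarized at 46°.
I₂ = I₁ cos²(117° − 46°) = 0.5 I₀ · cos²(71°) = 0.053 I₀.
Target fraction: 3.56 / 440 W/m² = 0.008091 of I₀.
Need I₃/I₀ = 0.008091, so cos²(θ − 117°) = 0.008091 / 0.053 = 0.1527.
θ − 117° = arccos(√0.1527) = 67.0°, giving θ ≈ 117 + 67.0 = 184.0°.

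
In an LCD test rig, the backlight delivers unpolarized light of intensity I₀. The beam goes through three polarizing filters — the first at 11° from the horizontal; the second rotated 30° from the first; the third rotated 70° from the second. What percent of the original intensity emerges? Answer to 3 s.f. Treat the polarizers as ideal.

≈ 4.39%

Unpolarized light through the first polarizer → I₁ = ½ I₀, now polarized at 11°.
I₂ = I₁ cos²(30°) = 0.5 · 0.75 I₀ = 0.375 I₀.
I₃ = I₂ cos²(70°) = 0.375 · 0.117 I₀ = 0.04387 I₀.
That is 4.387% of the incident intensity.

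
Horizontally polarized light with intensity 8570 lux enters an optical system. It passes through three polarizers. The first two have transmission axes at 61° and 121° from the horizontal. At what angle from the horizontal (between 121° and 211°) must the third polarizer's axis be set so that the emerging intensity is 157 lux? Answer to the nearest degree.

By Malus's law, I₁ = I₀ cos²(61° − 0°) = I₀ cos²(61°) = 0.235 I₀.
I₂ = I₁ cos²(121° − 61°) = 0.235 I₀ · cos²(60°) = 0.05876 I₀.
Target fraction: 157 / 8570 lux = 0.01832 of I₀.
Need I₃/I₀ = 0.01832, so cos²(θ − 121°) = 0.01832 / 0.05876 = 0.3118.
θ − 121° = arccos(√0.3118) = 56.1°, giving θ ≈ 121 + 56.1 = 177.1°.

θ ≈ 177°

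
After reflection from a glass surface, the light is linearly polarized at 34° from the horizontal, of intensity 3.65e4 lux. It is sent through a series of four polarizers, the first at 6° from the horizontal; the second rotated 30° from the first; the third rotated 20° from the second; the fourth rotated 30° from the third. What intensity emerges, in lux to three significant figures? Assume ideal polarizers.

I ≈ 1.41e4 lux

By Malus's law, I₁ = 3.65e4 lux · cos²(28°) = 2.846e+04 lux.
I₂ = I₁ · cos²(30°) = 2.846e+04 · 0.75 = 2.134e+04 lux.
I₃ = I₂ · cos²(20°) = 2.134e+04 · 0.883 = 1.884e+04 lux.
I₄ = I₃ · cos²(30°) = 1.884e+04 · 0.75 = 1.413e+04 lux.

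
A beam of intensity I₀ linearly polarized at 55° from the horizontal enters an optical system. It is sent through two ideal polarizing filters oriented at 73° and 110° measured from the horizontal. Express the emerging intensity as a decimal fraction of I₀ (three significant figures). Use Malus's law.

≈ 0.577 I₀

By Malus's law, I₁ = I₀ cos²(73° − 55°) = I₀ cos²(18°) = 0.9045 I₀.
I₂ = I₁ cos²(110° − 73°) = 0.9045 I₀ · cos²(37°) = 0.5769 I₀.
Transmitted fraction = 0.5769.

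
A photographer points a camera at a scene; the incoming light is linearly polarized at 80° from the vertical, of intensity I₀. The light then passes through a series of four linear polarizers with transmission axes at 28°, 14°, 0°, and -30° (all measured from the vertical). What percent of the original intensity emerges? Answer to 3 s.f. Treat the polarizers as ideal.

≈ 25.2%

By Malus's law, I₁ = I₀ cos²(28° − 80°) = I₀ cos²(52°) = 0.379 I₀.
I₂ = I₁ cos²(14° − 28°) = 0.379 I₀ · cos²(14°) = 0.3569 I₀.
I₃ = I₂ cos²(0° − 14°) = 0.3569 I₀ · cos²(14°) = 0.336 I₀.
I₄ = I₃ cos²(-30° − 0°) = 0.336 I₀ · cos²(30°) = 0.252 I₀.
That is 25.2% of the incident intensity.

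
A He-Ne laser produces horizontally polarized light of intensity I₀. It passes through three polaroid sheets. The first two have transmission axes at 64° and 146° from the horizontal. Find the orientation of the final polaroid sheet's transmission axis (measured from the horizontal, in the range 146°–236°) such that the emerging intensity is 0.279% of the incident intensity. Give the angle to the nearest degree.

θ ≈ 176°

I₁ = I₀ cos²(64° − 0°) = I₀ cos²(64°) = 0.1922 I₀.
I₂ = I₁ cos²(146° − 64°) = 0.1922 I₀ · cos²(82°) = 0.003722 I₀.
Need I₃/I₀ = 0.00279, so cos²(θ − 146°) = 0.00279 / 0.003722 = 0.7496.
θ − 146° = arccos(√0.7496) = 30.0°, giving θ ≈ 146 + 30.0 = 176.0°.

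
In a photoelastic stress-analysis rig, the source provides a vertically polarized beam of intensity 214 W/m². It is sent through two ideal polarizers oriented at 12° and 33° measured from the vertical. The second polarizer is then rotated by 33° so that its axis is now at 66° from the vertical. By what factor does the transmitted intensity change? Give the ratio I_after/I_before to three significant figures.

Before rotation:
I₁ = I₀ cos²(12° − 0°) = I₀ cos²(12°) = 0.9568 I₀.
I₂ = I₁ cos²(33° − 12°) = 0.9568 I₀ · cos²(21°) = 0.8339 I₀.
After rotation:
I₁ = I₀ cos²(12° − 0°) = I₀ cos²(12°) = 0.9568 I₀.
I₂ = I₁ cos²(66° − 12°) = 0.9568 I₀ · cos²(54°) = 0.3306 I₀.
Ratio = 0.3306 / 0.8339 = 0.3964.

I_new/I_old ≈ 0.396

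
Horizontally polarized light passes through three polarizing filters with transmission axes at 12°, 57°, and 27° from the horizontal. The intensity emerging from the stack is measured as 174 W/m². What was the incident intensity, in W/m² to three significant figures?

I₀ ≈ 485 W/m²

I₁ = I₀ cos²(12° − 0°) = I₀ cos²(12°) = 0.9568 I₀.
I₂ = I₁ cos²(57° − 12°) = 0.9568 I₀ · cos²(45°) = 0.4784 I₀.
I₃ = I₂ cos²(27° − 57°) = 0.4784 I₀ · cos²(30°) = 0.3588 I₀.
So 174 W/m² = 0.3588 I₀, giving I₀ = 174/0.3588 = 485 W/m².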